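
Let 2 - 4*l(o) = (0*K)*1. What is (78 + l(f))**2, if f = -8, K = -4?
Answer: 24649/4 ≈ 6162.3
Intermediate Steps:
l(o) = 1/2 (l(o) = 1/2 - 0*(-4)/4 = 1/2 - 0 = 1/2 - 1/4*0 = 1/2 + 0 = 1/2)
(78 + l(f))**2 = (78 + 1/2)**2 = (157/2)**2 = 24649/4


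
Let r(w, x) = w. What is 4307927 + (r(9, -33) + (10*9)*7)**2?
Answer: 4716248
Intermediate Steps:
4307927 + (r(9, -33) + (10*9)*7)**2 = 4307927 + (9 + (10*9)*7)**2 = 4307927 + (9 + 90*7)**2 = 4307927 + (9 + 630)**2 = 4307927 + 639**2 = 4307927 + 408321 = 4716248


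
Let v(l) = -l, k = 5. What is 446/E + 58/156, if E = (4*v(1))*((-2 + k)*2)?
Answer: -947/52 ≈ -18.212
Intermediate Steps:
E = -24 (E = (4*(-1*1))*((-2 + 5)*2) = (4*(-1))*(3*2) = -4*6 = -24)
446/E + 58/156 = 446/(-24) + 58/156 = 446*(-1/24) + 58*(1/156) = -223/12 + 29/78 = -947/52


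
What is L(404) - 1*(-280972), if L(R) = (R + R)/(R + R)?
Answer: 280973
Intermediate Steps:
L(R) = 1 (L(R) = (2*R)/((2*R)) = (2*R)*(1/(2*R)) = 1)
L(404) - 1*(-280972) = 1 - 1*(-280972) = 1 + 280972 = 280973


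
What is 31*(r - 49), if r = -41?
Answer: -2790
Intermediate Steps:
31*(r - 49) = 31*(-41 - 49) = 31*(-90) = -2790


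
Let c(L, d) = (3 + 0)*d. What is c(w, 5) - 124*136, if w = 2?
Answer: -16849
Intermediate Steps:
c(L, d) = 3*d
c(w, 5) - 124*136 = 3*5 - 124*136 = 15 - 16864 = -16849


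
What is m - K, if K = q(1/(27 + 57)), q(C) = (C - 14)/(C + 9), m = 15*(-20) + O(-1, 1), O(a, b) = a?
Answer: -226682/757 ≈ -299.45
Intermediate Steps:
m = -301 (m = 15*(-20) - 1 = -300 - 1 = -301)
q(C) = (-14 + C)/(9 + C)
K = -1175/757 (K = (-14 + 1/(27 + 57))/(9 + 1/(27 + 57)) = (-14 + 1/84)/(9 + 1/84) = -1175/84/(757/84) = (84/757)*(-1175/84) = -1175/757 ≈ -1.5522)
m - K = -301 - 1*(-1175/757) = -301 + 1175/757 = -226682/757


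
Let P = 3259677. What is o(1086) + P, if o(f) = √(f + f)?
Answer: 3259677 + 2*√543 ≈ 3.2597e+6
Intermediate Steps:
o(f) = √2*√f (o(f) = √(2*f) = √2*√f)
o(1086) + P = √2*√1086 + 3259677 = 2*√543 + 3259677 = 3259677 + 2*√543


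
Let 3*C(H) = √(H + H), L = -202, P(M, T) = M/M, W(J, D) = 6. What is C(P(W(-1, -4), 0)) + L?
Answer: -202 + √2/3 ≈ -201.53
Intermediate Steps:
P(M, T) = 1
C(H) = √2*√H/3 (C(H) = √(H + H)/3 = √(2*H)/3 = (√2*√H)/3 = √2*√H/3)
C(P(W(-1, -4), 0)) + L = √2*√1/3 - 202 = (⅓)*√2*1 - 202 = √2/3 - 202 = -202 + √2/3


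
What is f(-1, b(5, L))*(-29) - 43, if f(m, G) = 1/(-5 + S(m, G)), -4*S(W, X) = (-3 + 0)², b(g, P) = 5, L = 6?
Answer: -39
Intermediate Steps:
S(W, X) = -9/4 (S(W, X) = -(-3 + 0)²/4 = -¼*(-3)² = -¼*9 = -9/4)
f(m, G) = -4/29 (f(m, G) = 1/(-5 - 9/4) = 1/(-29/4) = -4/29)
f(-1, b(5, L))*(-29) - 43 = -4/29*(-29) - 43 = 4 - 43 = -39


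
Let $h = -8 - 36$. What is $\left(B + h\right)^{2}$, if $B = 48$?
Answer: $16$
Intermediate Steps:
$h = -44$
$\left(B + h\right)^{2} = \left(48 - 44\right)^{2} = 4^{2} = 16$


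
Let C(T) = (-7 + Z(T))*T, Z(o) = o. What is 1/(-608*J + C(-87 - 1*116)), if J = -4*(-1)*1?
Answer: 1/40198 ≈ 2.4877e-5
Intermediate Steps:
J = 4 (J = 4*1 = 4)
C(T) = T*(-7 + T) (C(T) = (-7 + T)*T = T*(-7 + T))
1/(-608*J + C(-87 - 1*116)) = 1/(-608*4 + (-87 - 1*116)*(-7 + (-87 - 1*116))) = 1/(-2432 + (-87 - 116)*(-7 + (-87 - 116))) = 1/(-2432 - 203*(-7 - 203)) = 1/(-2432 - 203*(-210)) = 1/(-2432 + 42630) = 1/40198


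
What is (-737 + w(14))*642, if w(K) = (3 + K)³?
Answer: 2680992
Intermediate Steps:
(-737 + w(14))*642 = (-737 + (3 + 14)³)*642 = (-737 + 17³)*642 = (-737 + 4913)*642 = 4176*642 = 2680992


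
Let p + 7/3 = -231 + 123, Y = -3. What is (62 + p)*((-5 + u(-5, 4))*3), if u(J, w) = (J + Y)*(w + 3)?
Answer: 8845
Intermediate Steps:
u(J, w) = (-3 + J)*(3 + w) (u(J, w) = (J - 3)*(w + 3) = (-3 + J)*(3 + w))
p = -331/3 (p = -7/3 + (-231 + 123) = -7/3 - 108 = -331/3 ≈ -110.33)
(62 + p)*((-5 + u(-5, 4))*3) = (62 - 331/3)*((-5 + (-9 - 3*4 + 3*(-5) - 5*4))*3) = -145*(-5 + (-9 - 12 - 15 - 20))*3/3 = -145*(-5 - 56)*3/3 = -(-8845)*3/3 = -145/3*(-183) = 8845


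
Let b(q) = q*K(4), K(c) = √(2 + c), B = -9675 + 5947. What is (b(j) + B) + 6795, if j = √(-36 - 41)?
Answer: 3067 + I*√462 ≈ 3067.0 + 21.494*I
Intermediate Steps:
B = -3728
j = I*√77 (j = √(-77) = I*√77 ≈ 8.775*I)
b(q) = q*√6 (b(q) = q*√(2 + 4) = q*√6)
(b(j) + B) + 6795 = ((I*√77)*√6 - 3728) + 6795 = (I*√462 - 3728) + 6795 = (-3728 + I*√462) + 6795 = 3067 + I*√462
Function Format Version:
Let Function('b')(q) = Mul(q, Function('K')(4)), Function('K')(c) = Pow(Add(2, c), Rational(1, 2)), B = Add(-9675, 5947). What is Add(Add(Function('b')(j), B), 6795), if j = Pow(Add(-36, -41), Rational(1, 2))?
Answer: Add(3067, Mul(I, Pow(462, Rational(1, 2)))) ≈ Add(3067.0, Mul(21.494, I))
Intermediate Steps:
B = -3728
j = Mul(I, Pow(77, Rational(1, 2))) (j = Pow(-77, Rational(1, 2)) = Mul(I, Pow(77, Rational(1, 2))) ≈ Mul(8.7750, I))
Function('b')(q) = Mul(q, Pow(6, Rational(1, 2))) (Function('b')(q) = Mul(q, Pow(Add(2, 4), Rational(1, 2))) = Mul(q, Pow(6, Rational(1, 2))))
Add(Add(Function('b')(j), B), 6795) = Add(Add(Mul(Mul(I, Pow(77, Rational(1, 2))), Pow(6, Rational(1, 2))), -3728), 6795) = Add(Add(Mul(I, Pow(462, Rational(1, 2))), -3728), 6795) = Add(Add(-3728, Mul(I, Pow(462, Rational(1, 2)))), 6795) = Add(3067, Mul(I, Pow(462, Rational(1, 2))))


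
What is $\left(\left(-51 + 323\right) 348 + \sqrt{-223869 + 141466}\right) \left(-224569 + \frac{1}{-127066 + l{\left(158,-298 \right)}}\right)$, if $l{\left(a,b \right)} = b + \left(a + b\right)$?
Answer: $- \frac{169395465216732}{7969} - \frac{28633445777 i \sqrt{82403}}{127504} \approx -2.1257 \cdot 10^{10} - 6.4465 \cdot 10^{7} i$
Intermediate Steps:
$l{\left(a,b \right)} = a + 2 b$
$\left(\left(-51 + 323\right) 348 + \sqrt{-223869 + 141466}\right) \left(-224569 + \frac{1}{-127066 + l{\left(158,-298 \right)}}\right) = \left(\left(-51 + 323\right) 348 + \sqrt{-223869 + 141466}\right) \left(-224569 + \frac{1}{-127066 + \left(158 + 2 \left(-298\right)\right)}\right) = \left(272 \cdot 348 + \sqrt{-82403}\right) \left(-224569 + \frac{1}{-127066 + \left(158 - 596\right)}\right) = \left(94656 + i \sqrt{82403}\right) \left(-224569 + \frac{1}{-127066 - 438}\right) = \left(94656 + i \sqrt{82403}\right) \left(-224569 + \frac{1}{-127504}\right) = \left(94656 + i \sqrt{82403}\right) \left(-224569 - \frac{1}{127504}\right) = \left(94656 + i \sqrt{82403}\right) \left(- \frac{28633445777}{127504}\right) = - \frac{169395465216732}{7969} - \frac{28633445777 i \sqrt{82403}}{127504}$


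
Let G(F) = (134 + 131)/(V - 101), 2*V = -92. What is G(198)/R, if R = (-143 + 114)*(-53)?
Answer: -5/4263 ≈ -0.0011729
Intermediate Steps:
V = -46 (V = (½)*(-92) = -46)
G(F) = -265/147 (G(F) = (134 + 131)/(-46 - 101) = 265/(-147) = 265*(-1/147) = -265/147)
R = 1537 (R = -29*(-53) = 1537)
G(198)/R = -265/147/1537 = -265/147*1/1537 = -5/4263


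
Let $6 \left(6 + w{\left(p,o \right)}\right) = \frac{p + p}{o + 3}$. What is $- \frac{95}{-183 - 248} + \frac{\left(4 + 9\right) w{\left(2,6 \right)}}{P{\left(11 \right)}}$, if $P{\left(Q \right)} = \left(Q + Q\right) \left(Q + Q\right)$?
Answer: $\frac{86245}{1408077} \approx 0.06125$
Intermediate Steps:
$w{\left(p,o \right)} = -6 + \frac{p}{3 \left(3 + o\right)}$ ($w{\left(p,o \right)} = -6 + \frac{\left(p + p\right) \frac{1}{o + 3}}{6} = -6 + \frac{2 p \frac{1}{3 + o}}{6} = -6 + \frac{p}{3 \left(3 + o\right)}$)
$P{\left(Q \right)} = 4 Q^{2}$ ($P{\left(Q \right)} = 2 Q 2 Q = 4 Q^{2}$)
$- \frac{95}{-183 - 248} + \frac{\left(4 + 9\right) w{\left(2,6 \right)}}{P{\left(11 \right)}} = - \frac{95}{-183 - 248} + \frac{\left(4 + 9\right) \frac{-54 + 2 - 108}{3 \left(3 + 6\right)}}{4 \cdot 11^{2}} = - \frac{95}{-183 - 248} + \frac{13 \frac{-54 + 2 - 108}{3 \cdot 9}}{4 \cdot 121} = - \frac{95}{-431} + \frac{13 \cdot \frac{1}{3} \cdot \frac{1}{9} \left(-160\right)}{484} = \left(-95\right) \left(- \frac{1}{431}\right) + 13 \left(- \frac{160}{27}\right) \frac{1}{484} = \frac{95}{431} - \frac{520}{3267} = \frac{86245}{1408077}$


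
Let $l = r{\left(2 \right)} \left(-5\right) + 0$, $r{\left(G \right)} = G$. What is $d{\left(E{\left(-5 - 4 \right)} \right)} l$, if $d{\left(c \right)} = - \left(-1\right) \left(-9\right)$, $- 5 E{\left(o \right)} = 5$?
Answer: $90$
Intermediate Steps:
$E{\left(o \right)} = -1$ ($E{\left(o \right)} = \left(- \frac{1}{5}\right) 5 = -1$)
$d{\left(c \right)} = -9$ ($d{\left(c \right)} = \left(-1\right) 9 = -9$)
$l = -10$ ($l = 2 \left(-5\right) + 0 = -10 + 0 = -10$)
$d{\left(E{\left(-5 - 4 \right)} \right)} l = \left(-9\right) \left(-10\right) = 90$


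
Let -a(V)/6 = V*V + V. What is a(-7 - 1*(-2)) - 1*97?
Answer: -217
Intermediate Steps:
a(V) = -6*V - 6*V² (a(V) = -6*(V*V + V) = -6*(V² + V) = -6*(V + V²) = -6*V - 6*V²)
a(-7 - 1*(-2)) - 1*97 = -6*(-7 - 1*(-2))*(1 + (-7 - 1*(-2))) - 1*97 = -6*(-7 + 2)*(1 + (-7 + 2)) - 97 = -6*(-5)*(1 - 5) - 97 = -6*(-5)*(-4) - 97 = -120 - 97 = -217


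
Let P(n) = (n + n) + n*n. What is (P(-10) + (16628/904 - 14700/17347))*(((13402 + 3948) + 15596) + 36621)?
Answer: 26604023554113/3920422 ≈ 6.7860e+6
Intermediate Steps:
P(n) = n² + 2*n (P(n) = 2*n + n² = n² + 2*n)
(P(-10) + (16628/904 - 14700/17347))*(((13402 + 3948) + 15596) + 36621) = (-10*(2 - 10) + (16628/904 - 14700/17347))*(((13402 + 3948) + 15596) + 36621) = (-10*(-8) + (16628*(1/904) - 14700*1/17347))*((17350 + 15596) + 36621) = (80 + (4157/226 - 14700/17347))*(32946 + 36621) = (80 + 68789279/3920422)*69567 = (382423039/3920422)*69567 = 26604023554113/3920422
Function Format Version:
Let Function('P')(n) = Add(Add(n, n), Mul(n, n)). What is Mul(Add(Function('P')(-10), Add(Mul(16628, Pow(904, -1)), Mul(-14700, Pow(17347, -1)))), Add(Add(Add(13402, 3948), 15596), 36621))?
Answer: Rational(26604023554113, 3920422) ≈ 6.7860e+6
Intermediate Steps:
Function('P')(n) = Add(Pow(n, 2), Mul(2, n)) (Function('P')(n) = Add(Mul(2, n), Pow(n, 2)) = Add(Pow(n, 2), Mul(2, n)))
Mul(Add(Function('P')(-10), Add(Mul(16628, Pow(904, -1)), Mul(-14700, Pow(17347, -1)))), Add(Add(Add(13402, 3948), 15596), 36621)) = Mul(Add(Mul(-10, Add(2, -10)), Add(Mul(16628, Pow(904, -1)), Mul(-14700, Pow(17347, -1)))), Add(Add(Add(13402, 3948), 15596), 36621)) = Mul(Add(Mul(-10, -8), Add(Mul(16628, Rational(1, 904)), Mul(-14700, Rational(1, 17347)))), Add(Add(17350, 15596), 36621)) = Mul(Add(80, Add(Rational(4157, 226), Rational(-14700, 17347))), Add(32946, 36621)) = Mul(Add(80, Rational(68789279, 3920422)), 69567) = Mul(Rational(382423039, 3920422), 69567) = Rational(26604023554113, 3920422)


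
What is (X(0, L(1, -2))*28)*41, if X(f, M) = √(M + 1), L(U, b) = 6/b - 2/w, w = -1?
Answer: 0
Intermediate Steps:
L(U, b) = 2 + 6/b (L(U, b) = 6/b - 2/(-1) = 6/b - 2*(-1) = 6/b + 2 = 2 + 6/b)
X(f, M) = √(1 + M)
(X(0, L(1, -2))*28)*41 = (√(1 + (2 + 6/(-2)))*28)*41 = (√(1 + (2 + 6*(-½)))*28)*41 = (√(1 + (2 - 3))*28)*41 = (√(1 - 1)*28)*41 = (√0*28)*41 = (0*28)*41 = 0*41 = 0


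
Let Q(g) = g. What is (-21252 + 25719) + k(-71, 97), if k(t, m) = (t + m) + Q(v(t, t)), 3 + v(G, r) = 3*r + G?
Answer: 4206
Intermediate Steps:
v(G, r) = -3 + G + 3*r (v(G, r) = -3 + (3*r + G) = -3 + (G + 3*r) = -3 + G + 3*r)
k(t, m) = -3 + m + 5*t (k(t, m) = (t + m) + (-3 + t + 3*t) = (m + t) + (-3 + 4*t) = -3 + m + 5*t)
(-21252 + 25719) + k(-71, 97) = (-21252 + 25719) + (-3 + 97 + 5*(-71)) = 4467 + (-3 + 97 - 355) = 4467 - 261 = 4206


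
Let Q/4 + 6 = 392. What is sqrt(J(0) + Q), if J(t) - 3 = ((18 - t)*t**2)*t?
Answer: sqrt(1547) ≈ 39.332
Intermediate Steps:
Q = 1544 (Q = -24 + 4*392 = -24 + 1568 = 1544)
J(t) = 3 + t**3*(18 - t) (J(t) = 3 + ((18 - t)*t**2)*t = 3 + (t**2*(18 - t))*t = 3 + t**3*(18 - t))
sqrt(J(0) + Q) = sqrt((3 - 1*0**4 + 18*0**3) + 1544) = sqrt((3 - 1*0 + 18*0) + 1544) = sqrt((3 + 0 + 0) + 1544) = sqrt(3 + 1544) = sqrt(1547)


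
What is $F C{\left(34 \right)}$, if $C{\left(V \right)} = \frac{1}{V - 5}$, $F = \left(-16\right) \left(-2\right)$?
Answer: $\frac{32}{29} \approx 1.1034$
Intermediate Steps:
$F = 32$
$C{\left(V \right)} = \frac{1}{-5 + V}$
$F C{\left(34 \right)} = \frac{32}{-5 + 34} = \frac{32}{29}$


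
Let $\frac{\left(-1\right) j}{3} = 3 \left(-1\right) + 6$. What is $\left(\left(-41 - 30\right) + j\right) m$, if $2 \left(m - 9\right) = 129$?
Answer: $-5880$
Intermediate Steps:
$m = \frac{147}{2}$ ($m = 9 + \frac{1}{2} \cdot 129 = 9 + \frac{129}{2} = \frac{147}{2} \approx 73.5$)
$j = -9$ ($j = - 3 \left(3 \left(-1\right) + 6\right) = - 3 \left(-3 + 6\right) = \left(-3\right) 3 = -9$)
$\left(\left(-41 - 30\right) + j\right) m = \left(\left(-41 - 30\right) - 9\right) \frac{147}{2} = \left(-71 - 9\right) \frac{147}{2} = \left(-80\right) \frac{147}{2} = -5880$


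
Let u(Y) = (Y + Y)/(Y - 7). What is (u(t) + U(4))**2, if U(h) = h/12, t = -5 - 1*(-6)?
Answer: 0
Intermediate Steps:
t = 1 (t = -5 + 6 = 1)
U(h) = h/12 (U(h) = h*(1/12) = h/12)
u(Y) = 2*Y/(-7 + Y) (u(Y) = (2*Y)/(-7 + Y) = 2*Y/(-7 + Y))
(u(t) + U(4))**2 = (2*1/(-7 + 1) + (1/12)*4)**2 = (2*1/(-6) + 1/3)**2 = (2*1*(-1/6) + 1/3)**2 = (-1/3 + 1/3)**2 = 0**2 = 0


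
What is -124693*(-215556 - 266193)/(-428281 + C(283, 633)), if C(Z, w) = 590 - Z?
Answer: -20023576019/142658 ≈ -1.4036e+5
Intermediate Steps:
-124693*(-215556 - 266193)/(-428281 + C(283, 633)) = -124693*(-215556 - 266193)/(-428281 + (590 - 1*283)) = -124693*(-481749/(-428281 + (590 - 283))) = -124693*(-481749/(-428281 + 307)) = -124693/((-427974*(-1/481749))) = -124693/142658/160583 = -124693*160583/142658 = -20023576019/142658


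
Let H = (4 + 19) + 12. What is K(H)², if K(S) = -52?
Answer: 2704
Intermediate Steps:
H = 35 (H = 23 + 12 = 35)
K(H)² = (-52)² = 2704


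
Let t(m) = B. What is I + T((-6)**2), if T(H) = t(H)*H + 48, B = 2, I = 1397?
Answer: 1517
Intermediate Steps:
t(m) = 2
T(H) = 48 + 2*H (T(H) = 2*H + 48 = 48 + 2*H)
I + T((-6)**2) = 1397 + (48 + 2*(-6)**2) = 1397 + (48 + 2*36) = 1397 + (48 + 72) = 1397 + 120 = 1517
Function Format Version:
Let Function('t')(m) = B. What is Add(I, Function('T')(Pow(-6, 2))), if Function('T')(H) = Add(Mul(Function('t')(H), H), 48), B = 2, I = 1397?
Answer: 1517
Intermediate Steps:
Function('t')(m) = 2
Function('T')(H) = Add(48, Mul(2, H)) (Function('T')(H) = Add(Mul(2, H), 48) = Add(48, Mul(2, H)))
Add(I, Function('T')(Pow(-6, 2))) = Add(1397, Add(48, Mul(2, Pow(-6, 2)))) = Add(1397, Add(48, Mul(2, 36))) = Add(1397, Add(48, 72)) = Add(1397, 120) = 1517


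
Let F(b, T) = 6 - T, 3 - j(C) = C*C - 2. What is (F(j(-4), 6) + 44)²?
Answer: 1936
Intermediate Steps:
j(C) = 5 - C² (j(C) = 3 - (C*C - 2) = 3 - (C² - 2) = 3 - (-2 + C²) = 3 + (2 - C²) = 5 - C²)
(F(j(-4), 6) + 44)² = ((6 - 1*6) + 44)² = ((6 - 6) + 44)² = (0 + 44)² = 44² = 1936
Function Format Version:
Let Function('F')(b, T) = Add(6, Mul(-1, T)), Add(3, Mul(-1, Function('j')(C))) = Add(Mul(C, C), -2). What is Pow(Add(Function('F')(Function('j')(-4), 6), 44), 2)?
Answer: 1936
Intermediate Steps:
Function('j')(C) = Add(5, Mul(-1, Pow(C, 2))) (Function('j')(C) = Add(3, Mul(-1, Add(Mul(C, C), -2))) = Add(3, Mul(-1, Add(Pow(C, 2), -2))) = Add(3, Mul(-1, Add(-2, Pow(C, 2)))) = Add(3, Add(2, Mul(-1, Pow(C, 2)))) = Add(5, Mul(-1, Pow(C, 2))))
Pow(Add(Function('F')(Function('j')(-4), 6), 44), 2) = Pow(Add(Add(6, Mul(-1, 6)), 44), 2) = Pow(Add(Add(6, -6), 44), 2) = Pow(Add(0, 44), 2) = Pow(44, 2) = 1936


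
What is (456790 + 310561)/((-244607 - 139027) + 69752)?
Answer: -767351/313882 ≈ -2.4447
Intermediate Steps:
(456790 + 310561)/((-244607 - 139027) + 69752) = 767351/(-383634 + 69752) = 767351/(-313882) = 767351*(-1/313882) = -767351/313882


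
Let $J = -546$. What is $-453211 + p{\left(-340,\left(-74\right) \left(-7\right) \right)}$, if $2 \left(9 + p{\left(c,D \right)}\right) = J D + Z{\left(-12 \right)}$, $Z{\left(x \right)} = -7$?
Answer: $- \frac{1189275}{2} \approx -5.9464 \cdot 10^{5}$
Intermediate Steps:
$p{\left(c,D \right)} = - \frac{25}{2} - 273 D$ ($p{\left(c,D \right)} = -9 + \frac{- 546 D - 7}{2} = -9 + \frac{-7 - 546 D}{2} = -9 - \left(\frac{7}{2} + 273 D\right) = - \frac{25}{2} - 273 D$)
$-453211 + p{\left(-340,\left(-74\right) \left(-7\right) \right)} = -453211 - \left(\frac{25}{2} + 273 \left(\left(-74\right) \left(-7\right)\right)\right) = -453211 - \frac{282853}{2} = - \frac{1189275}{2}$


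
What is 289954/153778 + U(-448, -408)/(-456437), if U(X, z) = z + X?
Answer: 66238683933/35094984493 ≈ 1.8874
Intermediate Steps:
U(X, z) = X + z
289954/153778 + U(-448, -408)/(-456437) = 289954/153778 + (-448 - 408)/(-456437) = 289954*(1/153778) - 856*(-1/456437) = 144977/76889 + 856/456437 = 66238683933/35094984493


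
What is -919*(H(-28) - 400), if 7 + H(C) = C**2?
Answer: -346463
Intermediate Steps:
H(C) = -7 + C**2
-919*(H(-28) - 400) = -919*((-7 + (-28)**2) - 400) = -919*((-7 + 784) - 400) = -919*(777 - 400) = -919*377 = -346463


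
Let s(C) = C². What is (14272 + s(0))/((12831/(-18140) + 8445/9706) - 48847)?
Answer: -1256412970240/4300154139433 ≈ -0.29218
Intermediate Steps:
(14272 + s(0))/((12831/(-18140) + 8445/9706) - 48847) = (14272 + 0²)/((12831/(-18140) + 8445/9706) - 48847) = (14272 + 0)/((12831*(-1/18140) + 8445*(1/9706)) - 48847) = 14272/((-12831/18140 + 8445/9706) - 48847) = 14272/(14327307/88033420 - 48847) = 14272/(-4300154139433/88033420) = 14272*(-88033420/4300154139433) = -1256412970240/4300154139433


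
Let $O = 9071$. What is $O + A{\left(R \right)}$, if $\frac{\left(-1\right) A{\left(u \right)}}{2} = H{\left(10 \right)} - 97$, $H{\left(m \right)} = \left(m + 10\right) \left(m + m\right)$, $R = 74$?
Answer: $8465$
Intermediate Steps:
$H{\left(m \right)} = 2 m \left(10 + m\right)$ ($H{\left(m \right)} = \left(10 + m\right) 2 m = 2 m \left(10 + m\right)$)
$A{\left(u \right)} = -606$ ($A{\left(u \right)} = - 2 \left(2 \cdot 10 \left(10 + 10\right) - 97\right) = - 2 \left(2 \cdot 10 \cdot 20 - 97\right) = - 2 \left(400 - 97\right) = \left(-2\right) 303 = -606$)
$O + A{\left(R \right)} = 9071 - 606 = 8465$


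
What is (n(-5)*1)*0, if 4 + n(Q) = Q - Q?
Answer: 0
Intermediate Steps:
n(Q) = -4 (n(Q) = -4 + (Q - Q) = -4 + 0 = -4)
(n(-5)*1)*0 = -4*1*0 = -4*0 = 0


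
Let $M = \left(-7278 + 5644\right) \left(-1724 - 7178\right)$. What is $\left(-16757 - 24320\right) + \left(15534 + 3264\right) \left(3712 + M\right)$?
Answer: $273502963763$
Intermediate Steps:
$M = 14545868$ ($M = \left(-1634\right) \left(-8902\right) = 14545868$)
$\left(-16757 - 24320\right) + \left(15534 + 3264\right) \left(3712 + M\right) = \left(-16757 - 24320\right) + \left(15534 + 3264\right) \left(3712 + 14545868\right) = -41077 + 18798 \cdot 14549580 = -41077 + 273503004840 = 273502963763$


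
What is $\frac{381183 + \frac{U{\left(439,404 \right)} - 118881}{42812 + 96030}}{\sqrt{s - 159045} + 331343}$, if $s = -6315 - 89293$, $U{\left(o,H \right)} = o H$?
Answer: $\frac{922951890410917}{802276123722436} - \frac{19498414733 i \sqrt{5197}}{802276123722436} \approx 1.1504 - 0.0017521 i$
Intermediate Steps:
$U{\left(o,H \right)} = H o$
$s = -95608$
$\frac{381183 + \frac{U{\left(439,404 \right)} - 118881}{42812 + 96030}}{\sqrt{s - 159045} + 331343} = \frac{381183 + \frac{404 \cdot 439 - 118881}{42812 + 96030}}{\sqrt{-95608 - 159045} + 331343} = \frac{381183 + \frac{177356 - 118881}{138842}}{\sqrt{-254653} + 331343} = \frac{381183 + 58475 \cdot \frac{1}{138842}}{7 i \sqrt{5197} + 331343} = \frac{381183 + \frac{58475}{138842}}{331343 + 7 i \sqrt{5197}} = \frac{52924268561}{138842 \left(331343 + 7 i \sqrt{5197}\right)}$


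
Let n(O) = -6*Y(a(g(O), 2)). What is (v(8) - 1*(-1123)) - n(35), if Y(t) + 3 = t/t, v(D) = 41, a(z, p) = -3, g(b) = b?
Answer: 1152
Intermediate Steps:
Y(t) = -2 (Y(t) = -3 + t/t = -3 + 1 = -2)
n(O) = 12 (n(O) = -6*(-2) = 12)
(v(8) - 1*(-1123)) - n(35) = (41 - 1*(-1123)) - 1*12 = (41 + 1123) - 12 = 1164 - 12 = 1152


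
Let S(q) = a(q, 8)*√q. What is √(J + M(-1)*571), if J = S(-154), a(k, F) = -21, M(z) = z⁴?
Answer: √(571 - 21*I*√154) ≈ 24.481 - 5.3225*I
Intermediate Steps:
S(q) = -21*√q
J = -21*I*√154 ≈ -260.6*I
√(J + M(-1)*571) = √(-21*I*√154 + (-1)⁴*571) = √(-21*I*√154 + 1*571) = √(-21*I*√154 + 571) = √(571 - 21*I*√154)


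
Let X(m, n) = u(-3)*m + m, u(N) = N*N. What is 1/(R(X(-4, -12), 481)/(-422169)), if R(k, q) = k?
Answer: 422169/40 ≈ 10554.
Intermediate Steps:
u(N) = N**2
X(m, n) = 10*m (X(m, n) = (-3)**2*m + m = 9*m + m = 10*m)
1/(R(X(-4, -12), 481)/(-422169)) = 1/((10*(-4))/(-422169)) = 1/(-40*(-1/422169)) = 1/(40/422169) = 422169/40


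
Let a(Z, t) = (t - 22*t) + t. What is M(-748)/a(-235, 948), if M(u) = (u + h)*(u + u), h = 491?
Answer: -48059/2370 ≈ -20.278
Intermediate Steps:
a(Z, t) = -20*t (a(Z, t) = -21*t + t = -20*t)
M(u) = 2*u*(491 + u) (M(u) = (u + 491)*(u + u) = (491 + u)*(2*u) = 2*u*(491 + u))
M(-748)/a(-235, 948) = (2*(-748)*(491 - 748))/((-20*948)) = (2*(-748)*(-257))/(-18960) = 384472*(-1/18960) = -48059/2370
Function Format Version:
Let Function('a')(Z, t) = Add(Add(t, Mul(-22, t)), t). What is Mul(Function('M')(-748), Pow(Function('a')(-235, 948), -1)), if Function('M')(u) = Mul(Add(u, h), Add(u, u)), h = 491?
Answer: Rational(-48059, 2370) ≈ -20.278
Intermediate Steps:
Function('a')(Z, t) = Mul(-20, t) (Function('a')(Z, t) = Add(Mul(-21, t), t) = Mul(-20, t))
Function('M')(u) = Mul(2, u, Add(491, u)) (Function('M')(u) = Mul(Add(u, 491), Add(u, u)) = Mul(Add(491, u), Mul(2, u)) = Mul(2, u, Add(491, u)))
Mul(Function('M')(-748), Pow(Function('a')(-235, 948), -1)) = Mul(Mul(2, -748, Add(491, -748)), Pow(Mul(-20, 948), -1)) = Mul(Mul(2, -748, -257), Pow(-18960, -1)) = Mul(384472, Rational(-1, 18960)) = Rational(-48059, 2370)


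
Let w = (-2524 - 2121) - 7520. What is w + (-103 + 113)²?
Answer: -12065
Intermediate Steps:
w = -12165 (w = -4645 - 7520 = -12165)
w + (-103 + 113)² = -12165 + (-103 + 113)² = -12165 + 10² = -12165 + 100 = -12065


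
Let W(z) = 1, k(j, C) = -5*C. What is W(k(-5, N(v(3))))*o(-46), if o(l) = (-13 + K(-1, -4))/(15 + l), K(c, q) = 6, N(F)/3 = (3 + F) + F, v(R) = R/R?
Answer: 7/31 ≈ 0.22581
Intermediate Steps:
v(R) = 1
N(F) = 9 + 6*F (N(F) = 3*((3 + F) + F) = 3*(3 + 2*F) = 9 + 6*F)
o(l) = -7/(15 + l) (o(l) = (-13 + 6)/(15 + l) = -7/(15 + l))
W(k(-5, N(v(3))))*o(-46) = 1*(-7/(15 - 46)) = 1*(-7/(-31)) = 1*(-7*(-1/31)) = 1*(7/31) = 7/31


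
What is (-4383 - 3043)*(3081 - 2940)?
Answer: -1047066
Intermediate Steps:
(-4383 - 3043)*(3081 - 2940) = -7426*141 = -1047066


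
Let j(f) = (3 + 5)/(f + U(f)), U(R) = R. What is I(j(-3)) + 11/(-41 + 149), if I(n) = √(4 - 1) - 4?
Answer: -421/108 + √3 ≈ -2.1661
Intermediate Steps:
j(f) = 4/f (j(f) = (3 + 5)/(f + f) = 8/((2*f)) = 8*(1/(2*f)) = 4/f)
I(n) = -4 + √3 (I(n) = √3 - 4 = -4 + √3)
I(j(-3)) + 11/(-41 + 149) = (-4 + √3) + 11/(-41 + 149) = (-4 + √3) + 11/108 = -421/108 + √3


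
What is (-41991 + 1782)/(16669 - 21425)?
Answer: 40209/4756 ≈ 8.4544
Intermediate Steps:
(-41991 + 1782)/(16669 - 21425) = -40209/(-4756) = -40209*(-1/4756) = 40209/4756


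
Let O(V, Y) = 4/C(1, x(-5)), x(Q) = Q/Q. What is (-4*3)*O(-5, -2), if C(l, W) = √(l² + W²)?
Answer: -24*√2 ≈ -33.941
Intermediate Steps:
x(Q) = 1
C(l, W) = √(W² + l²)
O(V, Y) = 2*√2 (O(V, Y) = 4/(√(1² + 1²)) = 4/(√(1 + 1)) = 4/(√2) = 4*(√2/2) = 2*√2)
(-4*3)*O(-5, -2) = (-4*3)*(2*√2) = -24*√2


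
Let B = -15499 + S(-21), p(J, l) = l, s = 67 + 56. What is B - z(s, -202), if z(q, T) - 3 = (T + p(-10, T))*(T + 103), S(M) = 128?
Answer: -55370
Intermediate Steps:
s = 123
z(q, T) = 3 + 2*T*(103 + T) (z(q, T) = 3 + (T + T)*(T + 103) = 3 + (2*T)*(103 + T) = 3 + 2*T*(103 + T))
B = -15371 (B = -15499 + 128 = -15371)
B - z(s, -202) = -15371 - (3 + 2*(-202)² + 206*(-202)) = -15371 - (3 + 2*40804 - 41612) = -15371 - (3 + 81608 - 41612) = -15371 - 1*39999 = -15371 - 39999 = -55370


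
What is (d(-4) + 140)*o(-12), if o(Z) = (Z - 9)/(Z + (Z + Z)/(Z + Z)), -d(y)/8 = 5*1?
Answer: 2100/11 ≈ 190.91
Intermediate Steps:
d(y) = -40
o(Z) = (-9 + Z)/(1 + Z) (o(Z) = (-9 + Z)/(Z + (2*Z)/((2*Z))) = (-9 + Z)/(Z + (2*Z)*(1/(2*Z))) = (-9 + Z)/(Z + 1) = (-9 + Z)/(1 + Z))
(d(-4) + 140)*o(-12) = (-40 + 140)*((-9 - 12)/(1 - 12)) = 100*(-21/(-11)) = 100*(-1/11*(-21)) = 100*(21/11) = 2100/11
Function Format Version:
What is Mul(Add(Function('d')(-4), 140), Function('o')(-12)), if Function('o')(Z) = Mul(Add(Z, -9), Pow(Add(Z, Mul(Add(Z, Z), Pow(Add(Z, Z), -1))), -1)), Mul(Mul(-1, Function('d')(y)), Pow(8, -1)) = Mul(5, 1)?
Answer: Rational(2100, 11) ≈ 190.91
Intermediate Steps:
Function('d')(y) = -40 (Function('d')(y) = Mul(-8, Mul(5, 1)) = Mul(-8, 5) = -40)
Function('o')(Z) = Mul(Pow(Add(1, Z), -1), Add(-9, Z)) (Function('o')(Z) = Mul(Add(-9, Z), Pow(Add(Z, Mul(Mul(2, Z), Pow(Mul(2, Z), -1))), -1)) = Mul(Add(-9, Z), Pow(Add(Z, Mul(Mul(2, Z), Mul(Rational(1, 2), Pow(Z, -1)))), -1)) = Mul(Add(-9, Z), Pow(Add(Z, 1), -1)) = Mul(Add(-9, Z), Pow(Add(1, Z), -1)) = Mul(Pow(Add(1, Z), -1), Add(-9, Z)))
Mul(Add(Function('d')(-4), 140), Function('o')(-12)) = Mul(Add(-40, 140), Mul(Pow(Add(1, -12), -1), Add(-9, -12))) = Mul(100, Mul(Pow(-11, -1), -21)) = Mul(100, Mul(Rational(-1, 11), -21)) = Mul(100, Rational(21, 11)) = Rational(2100, 11)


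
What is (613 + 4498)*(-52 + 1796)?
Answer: 8913584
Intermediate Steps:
(613 + 4498)*(-52 + 1796) = 5111*1744 = 8913584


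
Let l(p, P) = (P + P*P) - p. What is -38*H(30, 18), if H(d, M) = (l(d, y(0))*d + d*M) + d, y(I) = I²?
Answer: 12540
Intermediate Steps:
l(p, P) = P + P² - p (l(p, P) = (P + P²) - p = P + P² - p)
H(d, M) = d - d² + M*d (H(d, M) = ((0² + (0²)² - d)*d + d*M) + d = ((0 + 0² - d)*d + M*d) + d = ((0 + 0 - d)*d + M*d) + d = ((-d)*d + M*d) + d = (-d² + M*d) + d = d - d² + M*d)
-38*H(30, 18) = -1140*(1 + 18 - 1*30) = -1140*(1 + 18 - 30) = -1140*(-11) = -38*(-330) = 12540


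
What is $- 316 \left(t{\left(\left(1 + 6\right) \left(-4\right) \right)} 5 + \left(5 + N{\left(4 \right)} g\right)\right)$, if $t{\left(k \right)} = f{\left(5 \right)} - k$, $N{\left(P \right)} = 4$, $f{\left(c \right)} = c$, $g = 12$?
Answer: $-68888$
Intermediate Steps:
$t{\left(k \right)} = 5 - k$
$- 316 \left(t{\left(\left(1 + 6\right) \left(-4\right) \right)} 5 + \left(5 + N{\left(4 \right)} g\right)\right) = - 316 \left(\left(5 - \left(1 + 6\right) \left(-4\right)\right) 5 + \left(5 + 4 \cdot 12\right)\right) = - 316 \left(\left(5 - 7 \left(-4\right)\right) 5 + \left(5 + 48\right)\right) = - 316 \left(\left(5 - -28\right) 5 + 53\right) = - 316 \left(\left(5 + 28\right) 5 + 53\right) = - 316 \left(33 \cdot 5 + 53\right) = - 316 \left(165 + 53\right) = \left(-316\right) 218 = -68888$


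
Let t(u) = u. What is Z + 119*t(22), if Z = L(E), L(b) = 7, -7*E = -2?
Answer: 2625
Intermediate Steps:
E = 2/7 (E = -1/7*(-2) = 2/7 ≈ 0.28571)
Z = 7
Z + 119*t(22) = 7 + 119*22 = 7 + 2618 = 2625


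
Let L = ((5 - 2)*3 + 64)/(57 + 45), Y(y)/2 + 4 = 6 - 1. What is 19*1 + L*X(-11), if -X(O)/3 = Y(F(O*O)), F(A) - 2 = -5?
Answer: 250/17 ≈ 14.706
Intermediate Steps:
F(A) = -3 (F(A) = 2 - 5 = -3)
Y(y) = 2 (Y(y) = -8 + 2*(6 - 1) = -8 + 2*5 = -8 + 10 = 2)
L = 73/102 (L = (3*3 + 64)/102 = (9 + 64)*(1/102) = 73*(1/102) = 73/102 ≈ 0.71569)
X(O) = -6 (X(O) = -3*2 = -6)
19*1 + L*X(-11) = 19*1 + (73/102)*(-6) = 19 - 73/17 = 250/17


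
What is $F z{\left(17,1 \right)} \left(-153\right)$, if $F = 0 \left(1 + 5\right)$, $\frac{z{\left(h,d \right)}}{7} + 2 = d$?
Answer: $0$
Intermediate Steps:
$z{\left(h,d \right)} = -14 + 7 d$
$F = 0$ ($F = 0 \cdot 6 = 0$)
$F z{\left(17,1 \right)} \left(-153\right) = 0 \left(-14 + 7 \cdot 1\right) \left(-153\right) = 0 \left(-14 + 7\right) \left(-153\right) = 0 \left(-7\right) \left(-153\right) = 0 \left(-153\right) = 0$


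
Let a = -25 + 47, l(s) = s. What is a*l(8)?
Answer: 176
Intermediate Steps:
a = 22
a*l(8) = 22*8 = 176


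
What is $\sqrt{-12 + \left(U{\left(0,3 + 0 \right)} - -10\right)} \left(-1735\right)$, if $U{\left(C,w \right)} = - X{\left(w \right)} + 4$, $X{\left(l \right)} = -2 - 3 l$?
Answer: $- 1735 \sqrt{13} \approx -6255.6$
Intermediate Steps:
$U{\left(C,w \right)} = 6 + 3 w$ ($U{\left(C,w \right)} = - (-2 - 3 w) + 4 = \left(2 + 3 w\right) + 4 = 6 + 3 w$)
$\sqrt{-12 + \left(U{\left(0,3 + 0 \right)} - -10\right)} \left(-1735\right) = \sqrt{-12 + \left(\left(6 + 3 \left(3 + 0\right)\right) - -10\right)} \left(-1735\right) = \sqrt{-12 + \left(\left(6 + 3 \cdot 3\right) + 10\right)} \left(-1735\right) = \sqrt{-12 + \left(\left(6 + 9\right) + 10\right)} \left(-1735\right) = \sqrt{-12 + \left(15 + 10\right)} \left(-1735\right) = \sqrt{-12 + 25} \left(-1735\right) = \sqrt{13} \left(-1735\right) = - 1735 \sqrt{13}$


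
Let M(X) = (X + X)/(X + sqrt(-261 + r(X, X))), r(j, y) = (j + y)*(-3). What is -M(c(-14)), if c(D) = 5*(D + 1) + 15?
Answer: -5000/2461 - 100*sqrt(39)/2461 ≈ -2.2855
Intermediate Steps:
r(j, y) = -3*j - 3*y
c(D) = 20 + 5*D (c(D) = 5*(1 + D) + 15 = (5 + 5*D) + 15 = 20 + 5*D)
M(X) = 2*X/(X + sqrt(-261 - 6*X)) (M(X) = (X + X)/(X + sqrt(-261 + (-3*X - 3*X))) = (2*X)/(X + sqrt(-261 - 6*X)) = 2*X/(X + sqrt(-261 - 6*X)))
-M(c(-14)) = -2*(20 + 5*(-14))/((20 + 5*(-14)) + sqrt(3)*sqrt(-87 - 2*(20 + 5*(-14)))) = -2*(20 - 70)/((20 - 70) + sqrt(3)*sqrt(-87 - 2*(20 - 70))) = -2*(-50)/(-50 + sqrt(3)*sqrt(-87 - 2*(-50))) = -2*(-50)/(-50 + sqrt(3)*sqrt(-87 + 100)) = -2*(-50)/(-50 + sqrt(3)*sqrt(13)) = -2*(-50)/(-50 + sqrt(39)) = -(-100)/(-50 + sqrt(39)) = 100/(-50 + sqrt(39))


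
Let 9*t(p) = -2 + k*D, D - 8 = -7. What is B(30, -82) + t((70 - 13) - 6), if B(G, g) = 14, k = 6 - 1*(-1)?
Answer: 131/9 ≈ 14.556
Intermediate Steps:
D = 1 (D = 8 - 7 = 1)
k = 7 (k = 6 + 1 = 7)
t(p) = 5/9 (t(p) = (-2 + 7*1)/9 = (-2 + 7)/9 = (⅑)*5 = 5/9)
B(30, -82) + t((70 - 13) - 6) = 14 + 5/9 = 131/9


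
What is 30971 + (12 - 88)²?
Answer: 36747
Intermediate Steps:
30971 + (12 - 88)² = 30971 + (-76)² = 30971 + 5776 = 36747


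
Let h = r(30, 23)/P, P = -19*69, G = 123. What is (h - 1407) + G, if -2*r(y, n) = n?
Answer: -146375/114 ≈ -1284.0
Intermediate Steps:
r(y, n) = -n/2
P = -1311
h = 1/114 (h = -½*23/(-1311) = -23/2*(-1/1311) = 1/114 ≈ 0.0087719)
(h - 1407) + G = (1/114 - 1407) + 123 = -160397/114 + 123 = -146375/114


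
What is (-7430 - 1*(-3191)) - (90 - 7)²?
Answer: -11128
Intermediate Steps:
(-7430 - 1*(-3191)) - (90 - 7)² = (-7430 + 3191) - 1*83² = -4239 - 1*6889 = -4239 - 6889 = -11128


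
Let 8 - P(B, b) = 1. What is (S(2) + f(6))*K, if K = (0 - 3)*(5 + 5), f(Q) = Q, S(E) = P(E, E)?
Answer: -390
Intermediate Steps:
P(B, b) = 7 (P(B, b) = 8 - 1*1 = 8 - 1 = 7)
S(E) = 7
K = -30 (K = -3*10 = -30)
(S(2) + f(6))*K = (7 + 6)*(-30) = 13*(-30) = -390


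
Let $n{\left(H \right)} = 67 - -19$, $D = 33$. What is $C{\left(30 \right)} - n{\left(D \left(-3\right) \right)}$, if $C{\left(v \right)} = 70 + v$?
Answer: $14$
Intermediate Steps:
$n{\left(H \right)} = 86$ ($n{\left(H \right)} = 67 + 19 = 86$)
$C{\left(30 \right)} - n{\left(D \left(-3\right) \right)} = \left(70 + 30\right) - 86 = 100 - 86 = 14$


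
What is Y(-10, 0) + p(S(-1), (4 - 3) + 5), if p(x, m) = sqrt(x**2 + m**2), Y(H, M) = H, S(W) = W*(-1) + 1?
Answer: -10 + 2*sqrt(10) ≈ -3.6754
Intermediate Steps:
S(W) = 1 - W (S(W) = -W + 1 = 1 - W)
p(x, m) = sqrt(m**2 + x**2)
Y(-10, 0) + p(S(-1), (4 - 3) + 5) = -10 + sqrt(((4 - 3) + 5)**2 + (1 - 1*(-1))**2) = -10 + sqrt((1 + 5)**2 + (1 + 1)**2) = -10 + sqrt(6**2 + 2**2) = -10 + sqrt(36 + 4) = -10 + sqrt(40) = -10 + 2*sqrt(10)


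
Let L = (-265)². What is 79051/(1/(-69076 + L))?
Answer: 90829599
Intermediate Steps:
L = 70225
79051/(1/(-69076 + L)) = 79051/(1/(-69076 + 70225)) = 79051/(1/1149) = 79051*1149 = 90829599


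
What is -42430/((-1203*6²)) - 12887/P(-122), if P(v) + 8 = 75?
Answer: -277633693/1450818 ≈ -191.36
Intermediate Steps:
P(v) = 67 (P(v) = -8 + 75 = 67)
-42430/((-1203*6²)) - 12887/P(-122) = -42430/((-1203*6²)) - 12887/67 = -42430/((-1203*36)) - 12887*1/67 = -42430/(-43308) - 12887/67 = -42430*(-1/43308) - 12887/67 = 21215/21654 - 12887/67 = -277633693/1450818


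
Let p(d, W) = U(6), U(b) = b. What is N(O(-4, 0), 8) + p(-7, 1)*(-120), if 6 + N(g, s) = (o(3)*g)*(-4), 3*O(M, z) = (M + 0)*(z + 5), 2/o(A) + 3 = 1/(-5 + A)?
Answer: -15566/21 ≈ -741.24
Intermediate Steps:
p(d, W) = 6
o(A) = 2/(-3 + 1/(-5 + A))
O(M, z) = M*(5 + z)/3 (O(M, z) = ((M + 0)*(z + 5))/3 = (M*(5 + z))/3 = M*(5 + z)/3)
N(g, s) = -6 + 16*g/7 (N(g, s) = -6 + ((2*(5 - 1*3)/(-16 + 3*3))*g)*(-4) = -6 + ((2*(5 - 3)/(-16 + 9))*g)*(-4) = -6 + ((2*2/(-7))*g)*(-4) = -6 + ((2*(-⅐)*2)*g)*(-4) = -6 - 4*g/7*(-4) = -6 + 16*g/7)
N(O(-4, 0), 8) + p(-7, 1)*(-120) = (-6 + 16*((⅓)*(-4)*(5 + 0))/7) + 6*(-120) = (-6 + 16*((⅓)*(-4)*5)/7) - 720 = (-6 + (16/7)*(-20/3)) - 720 = (-6 - 320/21) - 720 = -446/21 - 720 = -15566/21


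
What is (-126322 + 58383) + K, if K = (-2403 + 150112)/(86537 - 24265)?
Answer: -4230549699/62272 ≈ -67937.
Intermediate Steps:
K = 147709/62272 ≈ 2.3720
(-126322 + 58383) + K = (-126322 + 58383) + 147709/62272 = -67939 + 147709/62272 = -4230549699/62272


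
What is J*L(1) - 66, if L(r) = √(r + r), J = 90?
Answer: -66 + 90*√2 ≈ 61.279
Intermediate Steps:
L(r) = √2*√r (L(r) = √(2*r) = √2*√r)
J*L(1) - 66 = 90*(√2*√1) - 66 = 90*(√2*1) - 66 = 90*√2 - 66 = -66 + 90*√2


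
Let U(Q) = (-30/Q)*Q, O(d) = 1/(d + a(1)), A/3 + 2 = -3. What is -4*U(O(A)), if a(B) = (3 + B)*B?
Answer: 120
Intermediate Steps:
A = -15 (A = -6 + 3*(-3) = -6 - 9 = -15)
a(B) = B*(3 + B)
O(d) = 1/(4 + d) (O(d) = 1/(d + 1*(3 + 1)) = 1/(d + 1*4) = 1/(d + 4) = 1/(4 + d))
U(Q) = -30
-4*U(O(A)) = -4*(-30) = 120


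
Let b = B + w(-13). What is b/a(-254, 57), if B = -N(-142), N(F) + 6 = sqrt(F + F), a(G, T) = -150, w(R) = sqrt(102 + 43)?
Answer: -1/25 - sqrt(145)/150 + I*sqrt(71)/75 ≈ -0.12028 + 0.11235*I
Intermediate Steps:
w(R) = sqrt(145)
N(F) = -6 + sqrt(2)*sqrt(F) (N(F) = -6 + sqrt(F + F) = -6 + sqrt(2*F) = -6 + sqrt(2)*sqrt(F))
B = 6 - 2*I*sqrt(71) (B = -(-6 + sqrt(2)*sqrt(-142)) = -(-6 + sqrt(2)*(I*sqrt(142))) = -(-6 + 2*I*sqrt(71)) = 6 - 2*I*sqrt(71) ≈ 6.0 - 16.852*I)
b = 6 + sqrt(145) - 2*I*sqrt(71) (b = (6 - 2*I*sqrt(71)) + sqrt(145) = 6 + sqrt(145) - 2*I*sqrt(71) ≈ 18.042 - 16.852*I)
b/a(-254, 57) = (6 + sqrt(145) - 2*I*sqrt(71))/(-150) = (6 + sqrt(145) - 2*I*sqrt(71))*(-1/150) = -1/25 - sqrt(145)/150 + I*sqrt(71)/75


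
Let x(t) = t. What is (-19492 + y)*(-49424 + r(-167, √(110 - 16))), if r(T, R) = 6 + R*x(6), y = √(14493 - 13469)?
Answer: 961674280 - 116760*√94 ≈ 9.6054e+8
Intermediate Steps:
y = 32 (y = √1024 = 32)
r(T, R) = 6 + 6*R (r(T, R) = 6 + R*6 = 6 + 6*R)
(-19492 + y)*(-49424 + r(-167, √(110 - 16))) = (-19492 + 32)*(-49424 + (6 + 6*√(110 - 16))) = -19460*(-49424 + (6 + 6*√94)) = -19460*(-49418 + 6*√94) = 961674280 - 116760*√94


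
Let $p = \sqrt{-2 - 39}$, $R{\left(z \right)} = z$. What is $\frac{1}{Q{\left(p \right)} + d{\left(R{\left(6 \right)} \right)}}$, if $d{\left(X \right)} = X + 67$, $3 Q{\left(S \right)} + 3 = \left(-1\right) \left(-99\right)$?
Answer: $\frac{1}{105} \approx 0.0095238$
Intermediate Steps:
$p = i \sqrt{41}$ ($p = \sqrt{-41} = i \sqrt{41} \approx 6.4031 i$)
$Q{\left(S \right)} = 32$ ($Q{\left(S \right)} = -1 + \frac{\left(-1\right) \left(-99\right)}{3} = -1 + \frac{1}{3} \cdot 99 = -1 + 33 = 32$)
$d{\left(X \right)} = 67 + X$
$\frac{1}{Q{\left(p \right)} + d{\left(R{\left(6 \right)} \right)}} = \frac{1}{32 + \left(67 + 6\right)} = \frac{1}{32 + 73} = \frac{1}{105}$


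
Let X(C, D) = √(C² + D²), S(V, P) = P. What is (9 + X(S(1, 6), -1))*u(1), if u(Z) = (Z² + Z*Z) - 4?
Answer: -18 - 2*√37 ≈ -30.166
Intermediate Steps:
u(Z) = -4 + 2*Z² (u(Z) = (Z² + Z²) - 4 = 2*Z² - 4 = -4 + 2*Z²)
(9 + X(S(1, 6), -1))*u(1) = (9 + √(6² + (-1)²))*(-4 + 2*1²) = (9 + √(36 + 1))*(-4 + 2*1) = (9 + √37)*(-4 + 2) = (9 + √37)*(-2) = -18 - 2*√37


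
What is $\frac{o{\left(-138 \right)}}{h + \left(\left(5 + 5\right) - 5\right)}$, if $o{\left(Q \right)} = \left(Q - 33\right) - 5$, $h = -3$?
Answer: $-88$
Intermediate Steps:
$o{\left(Q \right)} = -38 + Q$ ($o{\left(Q \right)} = \left(-33 + Q\right) - 5 = -38 + Q$)
$\frac{o{\left(-138 \right)}}{h + \left(\left(5 + 5\right) - 5\right)} = \frac{-38 - 138}{-3 + \left(\left(5 + 5\right) - 5\right)} = \frac{1}{-3 + \left(10 - 5\right)} \left(-176\right) = \frac{1}{-3 + 5} \left(-176\right) = \frac{1}{2} \left(-176\right) = -88$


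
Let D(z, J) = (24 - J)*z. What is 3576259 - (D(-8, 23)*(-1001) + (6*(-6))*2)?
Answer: 3568323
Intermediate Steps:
D(z, J) = z*(24 - J)
3576259 - (D(-8, 23)*(-1001) + (6*(-6))*2) = 3576259 - (-8*(24 - 1*23)*(-1001) + (6*(-6))*2) = 3576259 - (-8*(24 - 23)*(-1001) - 36*2) = 3576259 - (-8*1*(-1001) - 72) = 3576259 - (-8*(-1001) - 72) = 3576259 - (8008 - 72) = 3576259 - 1*7936 = 3576259 - 7936 = 3568323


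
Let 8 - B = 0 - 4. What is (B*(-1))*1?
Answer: -12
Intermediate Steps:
B = 12 (B = 8 - (0 - 4) = 8 - 1*(-4) = 8 + 4 = 12)
(B*(-1))*1 = (12*(-1))*1 = -12*1 = -12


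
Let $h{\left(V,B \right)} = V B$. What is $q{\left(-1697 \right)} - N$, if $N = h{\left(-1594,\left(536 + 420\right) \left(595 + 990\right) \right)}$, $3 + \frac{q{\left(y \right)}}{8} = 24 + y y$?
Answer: $2438363080$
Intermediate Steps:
$q{\left(y \right)} = 168 + 8 y^{2}$ ($q{\left(y \right)} = -24 + 8 \left(24 + y y\right) = -24 + 8 \left(24 + y^{2}\right) = -24 + \left(192 + 8 y^{2}\right) = 168 + 8 y^{2}$)
$h{\left(V,B \right)} = B V$
$N = -2415324440$ ($N = \left(536 + 420\right) \left(595 + 990\right) \left(-1594\right) = 956 \cdot 1585 \left(-1594\right) = 1515260 \left(-1594\right) = -2415324440$)
$q{\left(-1697 \right)} - N = \left(168 + 8 \left(-1697\right)^{2}\right) - -2415324440 = \left(168 + 8 \cdot 2879809\right) + 2415324440 = \left(168 + 23038472\right) + 2415324440 = 23038640 + 2415324440 = 2438363080$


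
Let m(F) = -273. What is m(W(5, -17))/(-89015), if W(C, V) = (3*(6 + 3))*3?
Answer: 273/89015 ≈ 0.0030669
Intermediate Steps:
W(C, V) = 81 (W(C, V) = (3*9)*3 = 27*3 = 81)
m(W(5, -17))/(-89015) = -273/(-89015) = -273*(-1/89015) = 273/89015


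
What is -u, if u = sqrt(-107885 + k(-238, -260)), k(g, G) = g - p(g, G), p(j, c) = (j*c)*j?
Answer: -sqrt(14619317) ≈ -3823.5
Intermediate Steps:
p(j, c) = c*j**2 (p(j, c) = (c*j)*j = c*j**2)
k(g, G) = g - G*g**2
u = sqrt(14619317) (u = sqrt(-107885 - 238*(1 - 1*(-260)*(-238))) = sqrt(-107885 - 238*(1 - 61880)) = sqrt(-107885 - 238*(-61879)) = sqrt(-107885 + 14727202) = sqrt(14619317) ≈ 3823.5)
-u = -sqrt(14619317)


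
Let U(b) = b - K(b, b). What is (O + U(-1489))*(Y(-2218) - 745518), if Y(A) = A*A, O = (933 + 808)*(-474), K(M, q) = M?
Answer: -3444531667404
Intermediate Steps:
O = -825234 (O = 1741*(-474) = -825234)
Y(A) = A²
U(b) = 0 (U(b) = b - b = 0)
(O + U(-1489))*(Y(-2218) - 745518) = (-825234 + 0)*((-2218)² - 745518) = -825234*(4919524 - 745518) = -825234*4174006 = -3444531667404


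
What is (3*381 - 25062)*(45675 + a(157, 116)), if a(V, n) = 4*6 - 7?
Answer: -1092906948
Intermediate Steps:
a(V, n) = 17 (a(V, n) = 24 - 7 = 17)
(3*381 - 25062)*(45675 + a(157, 116)) = (3*381 - 25062)*(45675 + 17) = (1143 - 25062)*45692 = -23919*45692 = -1092906948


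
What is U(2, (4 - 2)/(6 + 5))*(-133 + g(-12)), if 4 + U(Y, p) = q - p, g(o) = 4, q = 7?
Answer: -3999/11 ≈ -363.55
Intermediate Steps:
U(Y, p) = 3 - p (U(Y, p) = -4 + (7 - p) = 3 - p)
U(2, (4 - 2)/(6 + 5))*(-133 + g(-12)) = (3 - (4 - 2)/(6 + 5))*(-133 + 4) = (3 - 2/11)*(-129) = (31/11)*(-129) = -3999/11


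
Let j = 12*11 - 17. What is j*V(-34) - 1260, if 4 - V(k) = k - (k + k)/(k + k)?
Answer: 3225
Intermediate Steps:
V(k) = 5 - k (V(k) = 4 - (k - (k + k)/(k + k)) = 4 - (k - 2*k/(2*k)) = 4 - (k - 2*k*1/(2*k)) = 4 - (k - 1*1) = 4 - (k - 1) = 4 - (-1 + k) = 4 + (1 - k) = 5 - k)
j = 115 (j = 132 - 17 = 115)
j*V(-34) - 1260 = 115*(5 - 1*(-34)) - 1260 = 115*(5 + 34) - 1260 = 115*39 - 1260 = 4485 - 1260 = 3225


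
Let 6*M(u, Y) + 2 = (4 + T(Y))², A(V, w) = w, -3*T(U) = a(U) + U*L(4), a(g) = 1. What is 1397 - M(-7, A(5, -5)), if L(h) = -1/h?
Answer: 133975/96 ≈ 1395.6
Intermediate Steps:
T(U) = -⅓ + U/12 (T(U) = -(1 + U*(-1/4))/3 = -(1 + U*(-1*¼))/3 = -(1 + U*(-¼))/3 = -(1 - U/4)/3 = -⅓ + U/12)
M(u, Y) = -⅓ + (11/3 + Y/12)²/6 (M(u, Y) = -⅓ + (4 + (-⅓ + Y/12))²/6 = -⅓ + (11/3 + Y/12)²/6)
1397 - M(-7, A(5, -5)) = 1397 - (-⅓ + (44 - 5)²/864) = 1397 - (-⅓ + (1/864)*39²) = 1397 - (-⅓ + (1/864)*1521) = 1397 - (-⅓ + 169/96) = 1397 - 1*137/96 = 1397 - 137/96 = 133975/96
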